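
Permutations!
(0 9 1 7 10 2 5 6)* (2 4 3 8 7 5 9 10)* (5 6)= (0 10 4 3 8 7 2 9 1 6)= [10, 6, 9, 8, 3, 5, 0, 2, 7, 1, 4]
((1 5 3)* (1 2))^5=(1 5 3 2)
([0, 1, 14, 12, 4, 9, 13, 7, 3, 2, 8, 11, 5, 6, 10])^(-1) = (2 9 5 12 3 8 10 14)(6 13)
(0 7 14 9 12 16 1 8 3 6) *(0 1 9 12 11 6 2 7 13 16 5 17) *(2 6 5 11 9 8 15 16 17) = (0 13 17)(1 15 16 8 3 6)(2 7 14 12 11 5) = [13, 15, 7, 6, 4, 2, 1, 14, 3, 9, 10, 5, 11, 17, 12, 16, 8, 0]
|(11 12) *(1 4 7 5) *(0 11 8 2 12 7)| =|(0 11 7 5 1 4)(2 12 8)| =6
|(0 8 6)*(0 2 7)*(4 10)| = |(0 8 6 2 7)(4 10)| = 10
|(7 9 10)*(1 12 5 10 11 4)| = 8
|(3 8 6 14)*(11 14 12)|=|(3 8 6 12 11 14)|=6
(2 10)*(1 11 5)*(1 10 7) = (1 11 5 10 2 7) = [0, 11, 7, 3, 4, 10, 6, 1, 8, 9, 2, 5]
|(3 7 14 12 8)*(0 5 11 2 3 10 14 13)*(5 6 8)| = |(0 6 8 10 14 12 5 11 2 3 7 13)| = 12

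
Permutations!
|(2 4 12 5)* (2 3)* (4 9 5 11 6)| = |(2 9 5 3)(4 12 11 6)| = 4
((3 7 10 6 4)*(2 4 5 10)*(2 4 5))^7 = ((2 5 10 6)(3 7 4))^7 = (2 6 10 5)(3 7 4)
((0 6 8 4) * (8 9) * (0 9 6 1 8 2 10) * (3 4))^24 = (10)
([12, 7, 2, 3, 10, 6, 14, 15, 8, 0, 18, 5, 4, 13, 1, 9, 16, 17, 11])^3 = [10, 9, 2, 3, 11, 1, 7, 0, 8, 4, 5, 14, 18, 13, 15, 12, 16, 17, 6]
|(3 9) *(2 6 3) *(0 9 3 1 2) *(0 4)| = 3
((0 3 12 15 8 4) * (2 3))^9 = ((0 2 3 12 15 8 4))^9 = (0 3 15 4 2 12 8)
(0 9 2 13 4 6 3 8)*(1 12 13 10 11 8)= (0 9 2 10 11 8)(1 12 13 4 6 3)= [9, 12, 10, 1, 6, 5, 3, 7, 0, 2, 11, 8, 13, 4]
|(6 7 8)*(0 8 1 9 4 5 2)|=|(0 8 6 7 1 9 4 5 2)|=9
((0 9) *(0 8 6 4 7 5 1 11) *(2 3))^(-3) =(0 5 6)(1 4 9)(2 3)(7 8 11)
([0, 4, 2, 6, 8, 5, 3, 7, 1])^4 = (1 4 8)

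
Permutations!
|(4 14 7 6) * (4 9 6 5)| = 4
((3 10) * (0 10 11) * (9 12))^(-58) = (12)(0 3)(10 11)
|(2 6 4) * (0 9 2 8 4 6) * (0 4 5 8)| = |(0 9 2 4)(5 8)| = 4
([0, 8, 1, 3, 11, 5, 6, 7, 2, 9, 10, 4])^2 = (11)(1 2 8)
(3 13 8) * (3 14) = (3 13 8 14) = [0, 1, 2, 13, 4, 5, 6, 7, 14, 9, 10, 11, 12, 8, 3]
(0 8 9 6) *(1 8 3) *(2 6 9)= (9)(0 3 1 8 2 6)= [3, 8, 6, 1, 4, 5, 0, 7, 2, 9]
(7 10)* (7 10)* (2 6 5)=(10)(2 6 5)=[0, 1, 6, 3, 4, 2, 5, 7, 8, 9, 10]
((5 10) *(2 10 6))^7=((2 10 5 6))^7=(2 6 5 10)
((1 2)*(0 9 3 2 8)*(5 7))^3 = ((0 9 3 2 1 8)(5 7))^3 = (0 2)(1 9)(3 8)(5 7)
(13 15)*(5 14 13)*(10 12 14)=(5 10 12 14 13 15)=[0, 1, 2, 3, 4, 10, 6, 7, 8, 9, 12, 11, 14, 15, 13, 5]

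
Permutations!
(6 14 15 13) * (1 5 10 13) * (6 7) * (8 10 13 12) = (1 5 13 7 6 14 15)(8 10 12) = [0, 5, 2, 3, 4, 13, 14, 6, 10, 9, 12, 11, 8, 7, 15, 1]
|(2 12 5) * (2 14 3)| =|(2 12 5 14 3)| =5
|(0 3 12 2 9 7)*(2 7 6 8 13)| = |(0 3 12 7)(2 9 6 8 13)| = 20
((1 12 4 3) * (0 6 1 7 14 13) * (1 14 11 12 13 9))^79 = ((0 6 14 9 1 13)(3 7 11 12 4))^79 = (0 6 14 9 1 13)(3 4 12 11 7)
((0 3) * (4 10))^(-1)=((0 3)(4 10))^(-1)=(0 3)(4 10)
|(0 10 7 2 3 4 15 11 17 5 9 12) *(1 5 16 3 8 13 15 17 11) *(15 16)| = 15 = |(0 10 7 2 8 13 16 3 4 17 15 1 5 9 12)|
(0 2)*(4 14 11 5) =(0 2)(4 14 11 5) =[2, 1, 0, 3, 14, 4, 6, 7, 8, 9, 10, 5, 12, 13, 11]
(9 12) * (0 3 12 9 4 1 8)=(0 3 12 4 1 8)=[3, 8, 2, 12, 1, 5, 6, 7, 0, 9, 10, 11, 4]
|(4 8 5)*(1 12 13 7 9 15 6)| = 21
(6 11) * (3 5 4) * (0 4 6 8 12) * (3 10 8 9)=[4, 1, 2, 5, 10, 6, 11, 7, 12, 3, 8, 9, 0]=(0 4 10 8 12)(3 5 6 11 9)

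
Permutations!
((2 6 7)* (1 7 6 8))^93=(1 7 2 8)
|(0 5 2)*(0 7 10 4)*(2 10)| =|(0 5 10 4)(2 7)| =4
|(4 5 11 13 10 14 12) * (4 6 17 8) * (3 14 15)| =12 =|(3 14 12 6 17 8 4 5 11 13 10 15)|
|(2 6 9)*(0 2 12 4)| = 6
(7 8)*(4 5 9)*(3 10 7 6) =(3 10 7 8 6)(4 5 9) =[0, 1, 2, 10, 5, 9, 3, 8, 6, 4, 7]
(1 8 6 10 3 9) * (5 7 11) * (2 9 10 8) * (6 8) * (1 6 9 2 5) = [0, 5, 2, 10, 4, 7, 9, 11, 8, 6, 3, 1] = (1 5 7 11)(3 10)(6 9)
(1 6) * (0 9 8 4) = (0 9 8 4)(1 6) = [9, 6, 2, 3, 0, 5, 1, 7, 4, 8]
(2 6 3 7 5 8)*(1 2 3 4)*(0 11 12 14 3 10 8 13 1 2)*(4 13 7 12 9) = (0 11 9 4 2 6 13 1)(3 12 14)(5 7)(8 10) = [11, 0, 6, 12, 2, 7, 13, 5, 10, 4, 8, 9, 14, 1, 3]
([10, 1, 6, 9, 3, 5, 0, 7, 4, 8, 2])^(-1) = (0 6 2 10)(3 4 8 9)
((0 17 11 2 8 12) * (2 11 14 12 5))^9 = ((0 17 14 12)(2 8 5))^9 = (0 17 14 12)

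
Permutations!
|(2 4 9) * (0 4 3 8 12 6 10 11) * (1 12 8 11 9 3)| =|(0 4 3 11)(1 12 6 10 9 2)| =12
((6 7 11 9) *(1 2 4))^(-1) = (1 4 2)(6 9 11 7)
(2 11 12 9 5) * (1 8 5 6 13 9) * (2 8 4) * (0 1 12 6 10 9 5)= (0 1 4 2 11 6 13 5 8)(9 10)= [1, 4, 11, 3, 2, 8, 13, 7, 0, 10, 9, 6, 12, 5]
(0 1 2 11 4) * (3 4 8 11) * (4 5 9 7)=(0 1 2 3 5 9 7 4)(8 11)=[1, 2, 3, 5, 0, 9, 6, 4, 11, 7, 10, 8]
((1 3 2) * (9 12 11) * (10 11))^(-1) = ((1 3 2)(9 12 10 11))^(-1) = (1 2 3)(9 11 10 12)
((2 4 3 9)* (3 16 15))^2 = (2 16 3)(4 15 9) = ((2 4 16 15 3 9))^2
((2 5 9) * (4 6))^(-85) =(2 9 5)(4 6) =((2 5 9)(4 6))^(-85)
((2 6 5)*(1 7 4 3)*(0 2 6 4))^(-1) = (0 7 1 3 4 2)(5 6)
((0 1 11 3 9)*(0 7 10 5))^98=(0 11 9 10)(1 3 7 5)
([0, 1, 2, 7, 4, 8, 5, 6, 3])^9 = [0, 1, 2, 8, 4, 6, 7, 3, 5]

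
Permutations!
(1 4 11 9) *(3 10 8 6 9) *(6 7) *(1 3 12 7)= (1 4 11 12 7 6 9 3 10 8)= [0, 4, 2, 10, 11, 5, 9, 6, 1, 3, 8, 12, 7]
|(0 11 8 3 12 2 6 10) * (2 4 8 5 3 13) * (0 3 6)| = 11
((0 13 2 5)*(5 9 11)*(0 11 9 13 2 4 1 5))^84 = (13)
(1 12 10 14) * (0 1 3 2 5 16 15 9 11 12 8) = (0 1 8)(2 5 16 15 9 11 12 10 14 3) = [1, 8, 5, 2, 4, 16, 6, 7, 0, 11, 14, 12, 10, 13, 3, 9, 15]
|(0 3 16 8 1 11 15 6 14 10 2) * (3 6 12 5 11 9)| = 20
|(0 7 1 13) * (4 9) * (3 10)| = |(0 7 1 13)(3 10)(4 9)| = 4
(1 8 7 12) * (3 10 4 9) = (1 8 7 12)(3 10 4 9) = [0, 8, 2, 10, 9, 5, 6, 12, 7, 3, 4, 11, 1]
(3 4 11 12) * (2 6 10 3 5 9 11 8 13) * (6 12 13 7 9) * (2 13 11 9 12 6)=(13)(2 6 10 3 4 8 7 12 5)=[0, 1, 6, 4, 8, 2, 10, 12, 7, 9, 3, 11, 5, 13]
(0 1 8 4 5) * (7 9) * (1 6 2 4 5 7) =(0 6 2 4 7 9 1 8 5) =[6, 8, 4, 3, 7, 0, 2, 9, 5, 1]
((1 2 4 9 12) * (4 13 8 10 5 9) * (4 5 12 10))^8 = (1 12 10 9 5 4 8 13 2)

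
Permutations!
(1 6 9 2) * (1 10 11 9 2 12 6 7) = (1 7)(2 10 11 9 12 6) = [0, 7, 10, 3, 4, 5, 2, 1, 8, 12, 11, 9, 6]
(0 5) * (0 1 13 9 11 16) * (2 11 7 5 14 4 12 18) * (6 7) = (0 14 4 12 18 2 11 16)(1 13 9 6 7 5) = [14, 13, 11, 3, 12, 1, 7, 5, 8, 6, 10, 16, 18, 9, 4, 15, 0, 17, 2]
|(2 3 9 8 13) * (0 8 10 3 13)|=|(0 8)(2 13)(3 9 10)|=6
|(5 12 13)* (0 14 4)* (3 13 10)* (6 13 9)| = 21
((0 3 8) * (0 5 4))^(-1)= ((0 3 8 5 4))^(-1)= (0 4 5 8 3)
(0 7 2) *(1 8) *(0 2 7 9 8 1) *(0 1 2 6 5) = [9, 2, 6, 3, 4, 0, 5, 7, 1, 8] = (0 9 8 1 2 6 5)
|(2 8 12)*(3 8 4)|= 5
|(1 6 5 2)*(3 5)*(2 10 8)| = 7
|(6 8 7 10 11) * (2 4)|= 10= |(2 4)(6 8 7 10 11)|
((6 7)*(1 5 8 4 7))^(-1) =(1 6 7 4 8 5)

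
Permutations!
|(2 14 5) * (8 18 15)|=|(2 14 5)(8 18 15)|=3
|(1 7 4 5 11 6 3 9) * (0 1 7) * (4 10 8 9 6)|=12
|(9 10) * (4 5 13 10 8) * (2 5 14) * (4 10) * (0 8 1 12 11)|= 35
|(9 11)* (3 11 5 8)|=|(3 11 9 5 8)|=5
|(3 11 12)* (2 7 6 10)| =|(2 7 6 10)(3 11 12)| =12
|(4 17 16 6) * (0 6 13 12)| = |(0 6 4 17 16 13 12)| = 7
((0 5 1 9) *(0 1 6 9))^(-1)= (0 1 9 6 5)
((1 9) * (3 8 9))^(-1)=(1 9 8 3)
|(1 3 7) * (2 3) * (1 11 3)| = |(1 2)(3 7 11)| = 6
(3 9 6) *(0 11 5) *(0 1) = (0 11 5 1)(3 9 6) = [11, 0, 2, 9, 4, 1, 3, 7, 8, 6, 10, 5]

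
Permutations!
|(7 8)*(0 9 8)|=|(0 9 8 7)|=4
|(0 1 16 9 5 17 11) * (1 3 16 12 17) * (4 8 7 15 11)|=|(0 3 16 9 5 1 12 17 4 8 7 15 11)|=13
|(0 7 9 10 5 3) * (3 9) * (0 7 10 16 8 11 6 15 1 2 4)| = |(0 10 5 9 16 8 11 6 15 1 2 4)(3 7)| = 12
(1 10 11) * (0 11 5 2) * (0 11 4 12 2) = (0 4 12 2 11 1 10 5) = [4, 10, 11, 3, 12, 0, 6, 7, 8, 9, 5, 1, 2]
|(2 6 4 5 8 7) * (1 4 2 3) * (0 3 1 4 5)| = |(0 3 4)(1 5 8 7)(2 6)| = 12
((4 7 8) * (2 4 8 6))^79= (8)(2 6 7 4)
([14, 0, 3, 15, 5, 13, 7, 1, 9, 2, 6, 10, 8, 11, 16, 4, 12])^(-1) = (0 1 7 6 10 11 13 5 4 15 3 2 9 8 12 16 14)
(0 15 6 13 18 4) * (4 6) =(0 15 4)(6 13 18) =[15, 1, 2, 3, 0, 5, 13, 7, 8, 9, 10, 11, 12, 18, 14, 4, 16, 17, 6]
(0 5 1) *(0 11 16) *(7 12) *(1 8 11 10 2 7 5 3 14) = (0 3 14 1 10 2 7 12 5 8 11 16) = [3, 10, 7, 14, 4, 8, 6, 12, 11, 9, 2, 16, 5, 13, 1, 15, 0]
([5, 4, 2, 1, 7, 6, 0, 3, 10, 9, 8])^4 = [5, 1, 2, 3, 4, 6, 0, 7, 8, 9, 10]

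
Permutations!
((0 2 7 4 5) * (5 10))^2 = ((0 2 7 4 10 5))^2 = (0 7 10)(2 4 5)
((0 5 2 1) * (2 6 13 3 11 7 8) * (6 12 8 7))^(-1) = (0 1 2 8 12 5)(3 13 6 11)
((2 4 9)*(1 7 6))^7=((1 7 6)(2 4 9))^7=(1 7 6)(2 4 9)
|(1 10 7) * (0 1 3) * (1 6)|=6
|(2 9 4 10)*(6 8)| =4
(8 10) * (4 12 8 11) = [0, 1, 2, 3, 12, 5, 6, 7, 10, 9, 11, 4, 8] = (4 12 8 10 11)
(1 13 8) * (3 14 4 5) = (1 13 8)(3 14 4 5) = [0, 13, 2, 14, 5, 3, 6, 7, 1, 9, 10, 11, 12, 8, 4]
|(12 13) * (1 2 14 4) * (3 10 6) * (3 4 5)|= 8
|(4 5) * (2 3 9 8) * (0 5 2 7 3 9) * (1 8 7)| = 14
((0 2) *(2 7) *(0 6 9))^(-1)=(0 9 6 2 7)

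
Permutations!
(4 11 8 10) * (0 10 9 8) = (0 10 4 11)(8 9) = [10, 1, 2, 3, 11, 5, 6, 7, 9, 8, 4, 0]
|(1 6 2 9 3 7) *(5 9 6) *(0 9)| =|(0 9 3 7 1 5)(2 6)| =6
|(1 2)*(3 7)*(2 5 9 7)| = |(1 5 9 7 3 2)| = 6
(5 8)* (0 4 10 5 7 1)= (0 4 10 5 8 7 1)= [4, 0, 2, 3, 10, 8, 6, 1, 7, 9, 5]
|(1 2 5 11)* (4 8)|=4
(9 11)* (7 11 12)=(7 11 9 12)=[0, 1, 2, 3, 4, 5, 6, 11, 8, 12, 10, 9, 7]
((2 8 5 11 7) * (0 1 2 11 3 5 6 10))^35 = (0 10 6 8 2 1)(3 5)(7 11)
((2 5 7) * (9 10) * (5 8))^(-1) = ((2 8 5 7)(9 10))^(-1) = (2 7 5 8)(9 10)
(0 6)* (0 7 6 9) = (0 9)(6 7) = [9, 1, 2, 3, 4, 5, 7, 6, 8, 0]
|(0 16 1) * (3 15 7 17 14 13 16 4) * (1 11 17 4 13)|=|(0 13 16 11 17 14 1)(3 15 7 4)|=28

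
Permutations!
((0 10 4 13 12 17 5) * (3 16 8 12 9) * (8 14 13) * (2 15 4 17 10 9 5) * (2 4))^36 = ((0 9 3 16 14 13 5)(2 15)(4 8 12 10 17))^36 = (0 9 3 16 14 13 5)(4 8 12 10 17)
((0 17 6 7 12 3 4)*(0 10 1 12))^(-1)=(0 7 6 17)(1 10 4 3 12)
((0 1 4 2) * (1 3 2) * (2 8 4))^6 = (8)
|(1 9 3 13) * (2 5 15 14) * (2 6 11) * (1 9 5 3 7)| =11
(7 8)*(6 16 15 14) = (6 16 15 14)(7 8) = [0, 1, 2, 3, 4, 5, 16, 8, 7, 9, 10, 11, 12, 13, 6, 14, 15]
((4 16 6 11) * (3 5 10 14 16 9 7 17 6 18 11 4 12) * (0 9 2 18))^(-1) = ((0 9 7 17 6 4 2 18 11 12 3 5 10 14 16))^(-1) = (0 16 14 10 5 3 12 11 18 2 4 6 17 7 9)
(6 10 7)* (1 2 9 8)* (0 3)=[3, 2, 9, 0, 4, 5, 10, 6, 1, 8, 7]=(0 3)(1 2 9 8)(6 10 7)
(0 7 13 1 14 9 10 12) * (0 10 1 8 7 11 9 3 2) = (0 11 9 1 14 3 2)(7 13 8)(10 12) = [11, 14, 0, 2, 4, 5, 6, 13, 7, 1, 12, 9, 10, 8, 3]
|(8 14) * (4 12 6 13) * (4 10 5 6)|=4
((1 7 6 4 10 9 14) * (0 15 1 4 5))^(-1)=(0 5 6 7 1 15)(4 14 9 10)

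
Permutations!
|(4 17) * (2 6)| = 2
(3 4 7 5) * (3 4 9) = (3 9)(4 7 5) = [0, 1, 2, 9, 7, 4, 6, 5, 8, 3]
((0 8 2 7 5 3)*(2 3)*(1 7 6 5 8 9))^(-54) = ((0 9 1 7 8 3)(2 6 5))^(-54) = (9)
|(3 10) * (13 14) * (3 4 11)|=4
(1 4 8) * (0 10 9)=(0 10 9)(1 4 8)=[10, 4, 2, 3, 8, 5, 6, 7, 1, 0, 9]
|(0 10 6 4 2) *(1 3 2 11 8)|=|(0 10 6 4 11 8 1 3 2)|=9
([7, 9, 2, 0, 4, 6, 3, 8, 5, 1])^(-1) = (0 3 6 5 8 7)(1 9)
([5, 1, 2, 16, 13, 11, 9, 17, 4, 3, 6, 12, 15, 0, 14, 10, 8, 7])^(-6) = (17)(0 9 5 3 11 16 12 8 15 4 10 13 6)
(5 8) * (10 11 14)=(5 8)(10 11 14)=[0, 1, 2, 3, 4, 8, 6, 7, 5, 9, 11, 14, 12, 13, 10]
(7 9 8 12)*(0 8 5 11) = [8, 1, 2, 3, 4, 11, 6, 9, 12, 5, 10, 0, 7] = (0 8 12 7 9 5 11)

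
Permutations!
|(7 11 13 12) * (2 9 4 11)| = |(2 9 4 11 13 12 7)| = 7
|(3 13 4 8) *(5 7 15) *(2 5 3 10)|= 9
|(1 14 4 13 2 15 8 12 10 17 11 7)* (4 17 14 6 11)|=|(1 6 11 7)(2 15 8 12 10 14 17 4 13)|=36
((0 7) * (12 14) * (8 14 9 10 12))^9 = ((0 7)(8 14)(9 10 12))^9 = (0 7)(8 14)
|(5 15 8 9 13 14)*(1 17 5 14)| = 7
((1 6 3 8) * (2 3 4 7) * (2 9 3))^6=(1 8 3 9 7 4 6)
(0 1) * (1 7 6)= (0 7 6 1)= [7, 0, 2, 3, 4, 5, 1, 6]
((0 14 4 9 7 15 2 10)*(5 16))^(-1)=(0 10 2 15 7 9 4 14)(5 16)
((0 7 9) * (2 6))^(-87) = (9)(2 6) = ((0 7 9)(2 6))^(-87)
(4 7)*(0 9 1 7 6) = (0 9 1 7 4 6) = [9, 7, 2, 3, 6, 5, 0, 4, 8, 1]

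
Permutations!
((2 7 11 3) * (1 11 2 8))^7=((1 11 3 8)(2 7))^7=(1 8 3 11)(2 7)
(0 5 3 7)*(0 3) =(0 5)(3 7) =[5, 1, 2, 7, 4, 0, 6, 3]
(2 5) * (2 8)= (2 5 8)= [0, 1, 5, 3, 4, 8, 6, 7, 2]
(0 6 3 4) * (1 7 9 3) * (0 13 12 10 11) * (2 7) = [6, 2, 7, 4, 13, 5, 1, 9, 8, 3, 11, 0, 10, 12] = (0 6 1 2 7 9 3 4 13 12 10 11)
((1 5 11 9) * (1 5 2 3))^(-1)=((1 2 3)(5 11 9))^(-1)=(1 3 2)(5 9 11)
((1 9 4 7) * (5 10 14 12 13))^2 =(1 4)(5 14 13 10 12)(7 9) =((1 9 4 7)(5 10 14 12 13))^2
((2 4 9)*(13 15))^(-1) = (2 9 4)(13 15)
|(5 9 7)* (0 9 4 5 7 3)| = 6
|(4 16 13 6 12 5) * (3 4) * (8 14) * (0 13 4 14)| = |(0 13 6 12 5 3 14 8)(4 16)| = 8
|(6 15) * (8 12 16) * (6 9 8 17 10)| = |(6 15 9 8 12 16 17 10)| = 8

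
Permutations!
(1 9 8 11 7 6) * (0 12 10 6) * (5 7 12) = (0 5 7)(1 9 8 11 12 10 6) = [5, 9, 2, 3, 4, 7, 1, 0, 11, 8, 6, 12, 10]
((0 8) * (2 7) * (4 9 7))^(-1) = (0 8)(2 7 9 4) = ((0 8)(2 4 9 7))^(-1)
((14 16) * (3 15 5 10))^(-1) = (3 10 5 15)(14 16)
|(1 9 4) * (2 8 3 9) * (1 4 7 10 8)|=|(1 2)(3 9 7 10 8)|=10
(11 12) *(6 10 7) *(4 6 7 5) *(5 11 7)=[0, 1, 2, 3, 6, 4, 10, 5, 8, 9, 11, 12, 7]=(4 6 10 11 12 7 5)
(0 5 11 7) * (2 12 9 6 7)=(0 5 11 2 12 9 6 7)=[5, 1, 12, 3, 4, 11, 7, 0, 8, 6, 10, 2, 9]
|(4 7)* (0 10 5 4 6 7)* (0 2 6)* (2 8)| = |(0 10 5 4 8 2 6 7)| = 8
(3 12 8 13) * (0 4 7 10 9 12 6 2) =(0 4 7 10 9 12 8 13 3 6 2) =[4, 1, 0, 6, 7, 5, 2, 10, 13, 12, 9, 11, 8, 3]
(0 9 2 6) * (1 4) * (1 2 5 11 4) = (0 9 5 11 4 2 6) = [9, 1, 6, 3, 2, 11, 0, 7, 8, 5, 10, 4]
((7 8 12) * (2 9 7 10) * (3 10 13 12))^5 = (2 10 3 8 7 9)(12 13)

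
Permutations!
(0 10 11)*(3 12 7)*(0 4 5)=(0 10 11 4 5)(3 12 7)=[10, 1, 2, 12, 5, 0, 6, 3, 8, 9, 11, 4, 7]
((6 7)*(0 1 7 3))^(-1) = (0 3 6 7 1)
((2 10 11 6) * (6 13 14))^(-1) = ((2 10 11 13 14 6))^(-1) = (2 6 14 13 11 10)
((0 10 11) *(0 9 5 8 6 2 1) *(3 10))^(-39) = ((0 3 10 11 9 5 8 6 2 1))^(-39) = (0 3 10 11 9 5 8 6 2 1)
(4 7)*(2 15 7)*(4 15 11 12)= (2 11 12 4)(7 15)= [0, 1, 11, 3, 2, 5, 6, 15, 8, 9, 10, 12, 4, 13, 14, 7]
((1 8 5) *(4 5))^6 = ((1 8 4 5))^6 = (1 4)(5 8)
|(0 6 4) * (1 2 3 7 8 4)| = |(0 6 1 2 3 7 8 4)| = 8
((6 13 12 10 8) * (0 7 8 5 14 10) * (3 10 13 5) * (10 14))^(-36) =((0 7 8 6 5 10 3 14 13 12))^(-36) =(0 5 13 8 3)(6 14 7 10 12)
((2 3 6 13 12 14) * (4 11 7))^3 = ((2 3 6 13 12 14)(4 11 7))^3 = (2 13)(3 12)(6 14)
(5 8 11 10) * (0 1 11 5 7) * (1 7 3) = (0 7)(1 11 10 3)(5 8) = [7, 11, 2, 1, 4, 8, 6, 0, 5, 9, 3, 10]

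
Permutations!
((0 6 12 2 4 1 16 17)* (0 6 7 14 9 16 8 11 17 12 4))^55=((0 7 14 9 16 12 2)(1 8 11 17 6 4))^55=(0 2 12 16 9 14 7)(1 8 11 17 6 4)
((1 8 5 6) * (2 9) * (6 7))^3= ((1 8 5 7 6)(2 9))^3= (1 7 8 6 5)(2 9)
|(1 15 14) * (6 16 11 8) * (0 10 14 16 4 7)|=|(0 10 14 1 15 16 11 8 6 4 7)|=11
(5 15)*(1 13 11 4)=(1 13 11 4)(5 15)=[0, 13, 2, 3, 1, 15, 6, 7, 8, 9, 10, 4, 12, 11, 14, 5]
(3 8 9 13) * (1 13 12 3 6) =(1 13 6)(3 8 9 12) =[0, 13, 2, 8, 4, 5, 1, 7, 9, 12, 10, 11, 3, 6]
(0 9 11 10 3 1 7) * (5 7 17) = (0 9 11 10 3 1 17 5 7) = [9, 17, 2, 1, 4, 7, 6, 0, 8, 11, 3, 10, 12, 13, 14, 15, 16, 5]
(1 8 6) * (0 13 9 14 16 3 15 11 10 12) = (0 13 9 14 16 3 15 11 10 12)(1 8 6) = [13, 8, 2, 15, 4, 5, 1, 7, 6, 14, 12, 10, 0, 9, 16, 11, 3]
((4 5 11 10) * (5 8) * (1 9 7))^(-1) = ((1 9 7)(4 8 5 11 10))^(-1) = (1 7 9)(4 10 11 5 8)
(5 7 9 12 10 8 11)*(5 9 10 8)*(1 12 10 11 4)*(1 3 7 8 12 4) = (12)(1 4 3 7 11 9 10 5 8) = [0, 4, 2, 7, 3, 8, 6, 11, 1, 10, 5, 9, 12]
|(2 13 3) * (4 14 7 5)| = |(2 13 3)(4 14 7 5)| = 12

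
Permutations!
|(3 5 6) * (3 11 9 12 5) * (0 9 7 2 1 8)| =|(0 9 12 5 6 11 7 2 1 8)| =10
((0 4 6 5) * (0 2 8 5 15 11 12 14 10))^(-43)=((0 4 6 15 11 12 14 10)(2 8 5))^(-43)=(0 12 6 10 11 4 14 15)(2 5 8)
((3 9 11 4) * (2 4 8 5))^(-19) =((2 4 3 9 11 8 5))^(-19) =(2 3 11 5 4 9 8)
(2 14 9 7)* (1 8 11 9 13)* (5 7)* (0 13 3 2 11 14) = (0 13 1 8 14 3 2)(5 7 11 9) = [13, 8, 0, 2, 4, 7, 6, 11, 14, 5, 10, 9, 12, 1, 3]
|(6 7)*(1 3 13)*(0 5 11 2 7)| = |(0 5 11 2 7 6)(1 3 13)| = 6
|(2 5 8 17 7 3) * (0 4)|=6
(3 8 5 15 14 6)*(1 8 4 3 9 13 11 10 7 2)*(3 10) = (1 8 5 15 14 6 9 13 11 3 4 10 7 2) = [0, 8, 1, 4, 10, 15, 9, 2, 5, 13, 7, 3, 12, 11, 6, 14]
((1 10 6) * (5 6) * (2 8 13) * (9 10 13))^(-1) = (1 6 5 10 9 8 2 13)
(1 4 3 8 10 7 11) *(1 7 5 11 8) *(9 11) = (1 4 3)(5 9 11 7 8 10) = [0, 4, 2, 1, 3, 9, 6, 8, 10, 11, 5, 7]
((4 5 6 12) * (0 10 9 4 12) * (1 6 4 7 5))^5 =((12)(0 10 9 7 5 4 1 6))^5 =(12)(0 4 9 6 5 10 1 7)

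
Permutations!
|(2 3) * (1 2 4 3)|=2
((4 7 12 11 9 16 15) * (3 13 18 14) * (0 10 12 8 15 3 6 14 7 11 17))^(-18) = (0 12)(3 18 8 4 9)(7 15 11 16 13)(10 17)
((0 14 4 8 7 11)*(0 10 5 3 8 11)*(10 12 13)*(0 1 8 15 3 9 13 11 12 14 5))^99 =(0 10 13 9 5)(3 15)(4 14 11 12)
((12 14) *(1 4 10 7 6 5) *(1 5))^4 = (14)(1 6 7 10 4) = ((1 4 10 7 6)(12 14))^4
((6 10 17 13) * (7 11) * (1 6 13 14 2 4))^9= (1 10 14 4 6 17 2)(7 11)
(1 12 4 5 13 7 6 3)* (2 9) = (1 12 4 5 13 7 6 3)(2 9) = [0, 12, 9, 1, 5, 13, 3, 6, 8, 2, 10, 11, 4, 7]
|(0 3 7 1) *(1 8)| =5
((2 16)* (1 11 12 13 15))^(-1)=(1 15 13 12 11)(2 16)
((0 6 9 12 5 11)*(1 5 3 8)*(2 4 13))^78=((0 6 9 12 3 8 1 5 11)(2 4 13))^78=(13)(0 1 12)(3 6 5)(8 9 11)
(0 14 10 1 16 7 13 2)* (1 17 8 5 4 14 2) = [2, 16, 0, 3, 14, 4, 6, 13, 5, 9, 17, 11, 12, 1, 10, 15, 7, 8] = (0 2)(1 16 7 13)(4 14 10 17 8 5)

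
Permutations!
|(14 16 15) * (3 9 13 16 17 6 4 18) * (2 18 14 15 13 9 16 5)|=|(2 18 3 16 13 5)(4 14 17 6)|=12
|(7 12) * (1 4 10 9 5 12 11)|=|(1 4 10 9 5 12 7 11)|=8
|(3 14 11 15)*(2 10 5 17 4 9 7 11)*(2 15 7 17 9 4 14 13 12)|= |(2 10 5 9 17 14 15 3 13 12)(7 11)|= 10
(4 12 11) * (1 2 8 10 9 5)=[0, 2, 8, 3, 12, 1, 6, 7, 10, 5, 9, 4, 11]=(1 2 8 10 9 5)(4 12 11)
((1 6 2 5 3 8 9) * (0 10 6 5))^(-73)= ((0 10 6 2)(1 5 3 8 9))^(-73)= (0 2 6 10)(1 3 9 5 8)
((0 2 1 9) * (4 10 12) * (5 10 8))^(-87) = (0 2 1 9)(4 10 8 12 5) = ((0 2 1 9)(4 8 5 10 12))^(-87)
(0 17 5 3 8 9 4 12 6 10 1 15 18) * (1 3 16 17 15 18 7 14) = [15, 18, 2, 8, 12, 16, 10, 14, 9, 4, 3, 11, 6, 13, 1, 7, 17, 5, 0] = (0 15 7 14 1 18)(3 8 9 4 12 6 10)(5 16 17)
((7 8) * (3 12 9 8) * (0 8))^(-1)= (0 9 12 3 7 8)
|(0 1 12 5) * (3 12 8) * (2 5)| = |(0 1 8 3 12 2 5)| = 7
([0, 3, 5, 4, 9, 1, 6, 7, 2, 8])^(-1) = [0, 5, 8, 1, 3, 2, 6, 7, 9, 4]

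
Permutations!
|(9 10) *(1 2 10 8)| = |(1 2 10 9 8)| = 5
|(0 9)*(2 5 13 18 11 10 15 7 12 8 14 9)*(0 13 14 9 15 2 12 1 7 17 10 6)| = |(0 12 8 9 13 18 11 6)(1 7)(2 5 14 15 17 10)| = 24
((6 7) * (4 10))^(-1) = (4 10)(6 7)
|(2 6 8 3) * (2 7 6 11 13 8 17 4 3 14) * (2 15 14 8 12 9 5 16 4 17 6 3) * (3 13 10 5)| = |(17)(2 11 10 5 16 4)(3 7 13 12 9)(14 15)| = 30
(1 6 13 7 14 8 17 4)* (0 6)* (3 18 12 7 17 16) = [6, 0, 2, 18, 1, 5, 13, 14, 16, 9, 10, 11, 7, 17, 8, 15, 3, 4, 12] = (0 6 13 17 4 1)(3 18 12 7 14 8 16)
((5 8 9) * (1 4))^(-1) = (1 4)(5 9 8)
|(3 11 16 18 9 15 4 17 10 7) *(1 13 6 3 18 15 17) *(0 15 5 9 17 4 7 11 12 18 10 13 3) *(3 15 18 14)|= 45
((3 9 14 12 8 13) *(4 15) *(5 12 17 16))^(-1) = (3 13 8 12 5 16 17 14 9)(4 15)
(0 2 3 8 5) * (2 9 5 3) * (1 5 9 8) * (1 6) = [8, 5, 2, 6, 4, 0, 1, 7, 3, 9] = (9)(0 8 3 6 1 5)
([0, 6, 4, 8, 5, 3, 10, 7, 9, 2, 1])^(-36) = (10)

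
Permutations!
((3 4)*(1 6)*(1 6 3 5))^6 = ((6)(1 3 4 5))^6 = (6)(1 4)(3 5)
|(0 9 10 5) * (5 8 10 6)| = 4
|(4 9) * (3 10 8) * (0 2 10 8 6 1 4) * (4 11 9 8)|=21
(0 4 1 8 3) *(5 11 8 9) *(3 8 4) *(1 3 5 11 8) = (0 5 8 1 9 11 4 3) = [5, 9, 2, 0, 3, 8, 6, 7, 1, 11, 10, 4]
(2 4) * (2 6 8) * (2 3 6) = [0, 1, 4, 6, 2, 5, 8, 7, 3] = (2 4)(3 6 8)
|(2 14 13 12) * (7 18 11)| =12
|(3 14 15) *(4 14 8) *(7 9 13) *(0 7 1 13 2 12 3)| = |(0 7 9 2 12 3 8 4 14 15)(1 13)| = 10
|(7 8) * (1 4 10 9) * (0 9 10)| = 4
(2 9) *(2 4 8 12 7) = (2 9 4 8 12 7) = [0, 1, 9, 3, 8, 5, 6, 2, 12, 4, 10, 11, 7]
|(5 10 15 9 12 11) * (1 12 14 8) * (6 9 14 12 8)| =|(1 8)(5 10 15 14 6 9 12 11)| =8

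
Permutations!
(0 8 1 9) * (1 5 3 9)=(0 8 5 3 9)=[8, 1, 2, 9, 4, 3, 6, 7, 5, 0]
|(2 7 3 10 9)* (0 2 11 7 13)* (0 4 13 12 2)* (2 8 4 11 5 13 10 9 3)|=|(2 12 8 4 10 3 9 5 13 11 7)|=11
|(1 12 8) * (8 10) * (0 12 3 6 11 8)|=|(0 12 10)(1 3 6 11 8)|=15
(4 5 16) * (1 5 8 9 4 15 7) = [0, 5, 2, 3, 8, 16, 6, 1, 9, 4, 10, 11, 12, 13, 14, 7, 15] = (1 5 16 15 7)(4 8 9)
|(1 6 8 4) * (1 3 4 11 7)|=|(1 6 8 11 7)(3 4)|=10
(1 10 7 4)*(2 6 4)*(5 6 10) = [0, 5, 10, 3, 1, 6, 4, 2, 8, 9, 7] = (1 5 6 4)(2 10 7)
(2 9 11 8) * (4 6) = (2 9 11 8)(4 6) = [0, 1, 9, 3, 6, 5, 4, 7, 2, 11, 10, 8]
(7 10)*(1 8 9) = [0, 8, 2, 3, 4, 5, 6, 10, 9, 1, 7] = (1 8 9)(7 10)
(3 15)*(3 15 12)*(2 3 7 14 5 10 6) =(15)(2 3 12 7 14 5 10 6) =[0, 1, 3, 12, 4, 10, 2, 14, 8, 9, 6, 11, 7, 13, 5, 15]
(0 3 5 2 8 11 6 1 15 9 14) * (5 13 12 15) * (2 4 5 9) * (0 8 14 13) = (0 3)(1 9 13 12 15 2 14 8 11 6)(4 5) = [3, 9, 14, 0, 5, 4, 1, 7, 11, 13, 10, 6, 15, 12, 8, 2]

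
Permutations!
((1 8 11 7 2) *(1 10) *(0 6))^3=(0 6)(1 7)(2 8)(10 11)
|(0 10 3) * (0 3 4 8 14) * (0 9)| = 6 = |(0 10 4 8 14 9)|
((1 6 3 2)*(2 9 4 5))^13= ((1 6 3 9 4 5 2))^13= (1 2 5 4 9 3 6)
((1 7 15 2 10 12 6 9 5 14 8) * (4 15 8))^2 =(1 8 7)(2 12 9 14 15 10 6 5 4)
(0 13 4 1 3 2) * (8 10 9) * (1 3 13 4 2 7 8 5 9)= [4, 13, 0, 7, 3, 9, 6, 8, 10, 5, 1, 11, 12, 2]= (0 4 3 7 8 10 1 13 2)(5 9)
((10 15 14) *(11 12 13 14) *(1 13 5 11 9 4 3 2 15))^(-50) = ((1 13 14 10)(2 15 9 4 3)(5 11 12))^(-50) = (15)(1 14)(5 11 12)(10 13)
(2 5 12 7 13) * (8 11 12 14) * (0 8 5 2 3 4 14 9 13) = (0 8 11 12 7)(3 4 14 5 9 13) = [8, 1, 2, 4, 14, 9, 6, 0, 11, 13, 10, 12, 7, 3, 5]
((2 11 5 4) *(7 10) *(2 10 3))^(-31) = ((2 11 5 4 10 7 3))^(-31) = (2 10 11 7 5 3 4)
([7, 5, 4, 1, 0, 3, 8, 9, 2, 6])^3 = [6, 1, 7, 3, 9, 5, 4, 8, 0, 2]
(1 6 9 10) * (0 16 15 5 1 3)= (0 16 15 5 1 6 9 10 3)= [16, 6, 2, 0, 4, 1, 9, 7, 8, 10, 3, 11, 12, 13, 14, 5, 15]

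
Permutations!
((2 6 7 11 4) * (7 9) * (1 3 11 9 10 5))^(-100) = (1 2)(3 6)(4 5)(10 11)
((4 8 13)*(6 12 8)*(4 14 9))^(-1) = (4 9 14 13 8 12 6) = ((4 6 12 8 13 14 9))^(-1)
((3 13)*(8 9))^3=(3 13)(8 9)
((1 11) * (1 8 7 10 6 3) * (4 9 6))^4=((1 11 8 7 10 4 9 6 3))^4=(1 10 3 7 6 8 9 11 4)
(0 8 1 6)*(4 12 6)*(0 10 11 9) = [8, 4, 2, 3, 12, 5, 10, 7, 1, 0, 11, 9, 6] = (0 8 1 4 12 6 10 11 9)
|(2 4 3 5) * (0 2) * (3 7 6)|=|(0 2 4 7 6 3 5)|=7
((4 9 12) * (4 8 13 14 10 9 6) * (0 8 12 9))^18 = ((0 8 13 14 10)(4 6))^18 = (0 14 8 10 13)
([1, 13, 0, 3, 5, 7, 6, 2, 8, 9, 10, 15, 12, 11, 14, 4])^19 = [1, 13, 0, 3, 5, 7, 6, 2, 8, 9, 10, 15, 12, 11, 14, 4]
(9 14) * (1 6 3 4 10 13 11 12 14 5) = (1 6 3 4 10 13 11 12 14 9 5) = [0, 6, 2, 4, 10, 1, 3, 7, 8, 5, 13, 12, 14, 11, 9]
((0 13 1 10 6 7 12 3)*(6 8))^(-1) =(0 3 12 7 6 8 10 1 13)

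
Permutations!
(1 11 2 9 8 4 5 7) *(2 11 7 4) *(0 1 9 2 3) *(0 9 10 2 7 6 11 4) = (0 1 6 11 4 5)(2 7 10)(3 9 8) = [1, 6, 7, 9, 5, 0, 11, 10, 3, 8, 2, 4]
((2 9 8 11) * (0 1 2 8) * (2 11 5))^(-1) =(0 9 2 5 8 11 1)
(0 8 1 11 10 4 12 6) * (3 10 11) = (0 8 1 3 10 4 12 6) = [8, 3, 2, 10, 12, 5, 0, 7, 1, 9, 4, 11, 6]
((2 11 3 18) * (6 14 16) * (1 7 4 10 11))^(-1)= (1 2 18 3 11 10 4 7)(6 16 14)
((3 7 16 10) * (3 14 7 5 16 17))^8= (3 5 16 10 14 7 17)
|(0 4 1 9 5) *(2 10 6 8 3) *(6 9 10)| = |(0 4 1 10 9 5)(2 6 8 3)| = 12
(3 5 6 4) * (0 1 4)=(0 1 4 3 5 6)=[1, 4, 2, 5, 3, 6, 0]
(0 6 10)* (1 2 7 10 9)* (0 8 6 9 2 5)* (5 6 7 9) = (0 5)(1 6 2 9)(7 10 8) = [5, 6, 9, 3, 4, 0, 2, 10, 7, 1, 8]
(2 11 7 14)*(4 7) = (2 11 4 7 14) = [0, 1, 11, 3, 7, 5, 6, 14, 8, 9, 10, 4, 12, 13, 2]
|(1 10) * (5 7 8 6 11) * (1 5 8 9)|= 15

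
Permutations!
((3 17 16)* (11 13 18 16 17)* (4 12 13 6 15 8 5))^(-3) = ((3 11 6 15 8 5 4 12 13 18 16))^(-3) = (3 13 5 6 16 12 8 11 18 4 15)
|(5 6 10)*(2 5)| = |(2 5 6 10)| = 4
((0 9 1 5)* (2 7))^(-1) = ((0 9 1 5)(2 7))^(-1) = (0 5 1 9)(2 7)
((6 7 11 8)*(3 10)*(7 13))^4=((3 10)(6 13 7 11 8))^4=(6 8 11 7 13)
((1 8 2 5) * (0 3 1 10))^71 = ((0 3 1 8 2 5 10))^71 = (0 3 1 8 2 5 10)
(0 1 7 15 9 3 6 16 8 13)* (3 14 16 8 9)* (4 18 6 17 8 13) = (0 1 7 15 3 17 8 4 18 6 13)(9 14 16) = [1, 7, 2, 17, 18, 5, 13, 15, 4, 14, 10, 11, 12, 0, 16, 3, 9, 8, 6]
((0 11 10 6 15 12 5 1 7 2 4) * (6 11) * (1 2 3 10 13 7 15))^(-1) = ((0 6 1 15 12 5 2 4)(3 10 11 13 7))^(-1) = (0 4 2 5 12 15 1 6)(3 7 13 11 10)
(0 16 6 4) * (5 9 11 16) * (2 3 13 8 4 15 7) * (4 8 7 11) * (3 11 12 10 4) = (0 5 9 3 13 7 2 11 16 6 15 12 10 4) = [5, 1, 11, 13, 0, 9, 15, 2, 8, 3, 4, 16, 10, 7, 14, 12, 6]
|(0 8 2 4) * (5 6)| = 4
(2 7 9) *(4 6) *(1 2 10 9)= (1 2 7)(4 6)(9 10)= [0, 2, 7, 3, 6, 5, 4, 1, 8, 10, 9]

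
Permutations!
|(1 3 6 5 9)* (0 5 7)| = 7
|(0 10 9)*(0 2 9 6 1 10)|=6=|(1 10 6)(2 9)|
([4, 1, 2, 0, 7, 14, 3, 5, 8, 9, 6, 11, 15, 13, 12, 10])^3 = (0 5 15 3 7 12 6 4 14 10)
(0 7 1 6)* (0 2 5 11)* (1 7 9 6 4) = (0 9 6 2 5 11)(1 4) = [9, 4, 5, 3, 1, 11, 2, 7, 8, 6, 10, 0]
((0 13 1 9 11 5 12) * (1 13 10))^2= (13)(0 1 11 12 10 9 5)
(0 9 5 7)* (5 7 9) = [5, 1, 2, 3, 4, 9, 6, 0, 8, 7] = (0 5 9 7)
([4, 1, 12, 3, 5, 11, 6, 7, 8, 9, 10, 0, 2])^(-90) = [5, 1, 2, 3, 11, 0, 6, 7, 8, 9, 10, 4, 12]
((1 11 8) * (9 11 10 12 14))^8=(1 10 12 14 9 11 8)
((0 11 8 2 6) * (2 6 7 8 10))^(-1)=(0 6 8 7 2 10 11)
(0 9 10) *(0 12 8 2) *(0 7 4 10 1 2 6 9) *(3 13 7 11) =(1 2 11 3 13 7 4 10 12 8 6 9) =[0, 2, 11, 13, 10, 5, 9, 4, 6, 1, 12, 3, 8, 7]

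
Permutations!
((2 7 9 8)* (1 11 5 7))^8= ((1 11 5 7 9 8 2))^8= (1 11 5 7 9 8 2)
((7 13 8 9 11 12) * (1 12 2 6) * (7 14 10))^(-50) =((1 12 14 10 7 13 8 9 11 2 6))^(-50) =(1 13 6 7 2 10 11 14 9 12 8)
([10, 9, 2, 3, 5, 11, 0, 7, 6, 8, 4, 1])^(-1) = [6, 11, 2, 3, 10, 4, 8, 7, 9, 1, 0, 5]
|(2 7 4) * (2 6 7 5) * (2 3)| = |(2 5 3)(4 6 7)| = 3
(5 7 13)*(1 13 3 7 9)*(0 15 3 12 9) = (0 15 3 7 12 9 1 13 5) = [15, 13, 2, 7, 4, 0, 6, 12, 8, 1, 10, 11, 9, 5, 14, 3]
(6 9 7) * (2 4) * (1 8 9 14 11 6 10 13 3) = [0, 8, 4, 1, 2, 5, 14, 10, 9, 7, 13, 6, 12, 3, 11] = (1 8 9 7 10 13 3)(2 4)(6 14 11)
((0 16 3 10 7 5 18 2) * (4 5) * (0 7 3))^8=((0 16)(2 7 4 5 18)(3 10))^8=(2 5 7 18 4)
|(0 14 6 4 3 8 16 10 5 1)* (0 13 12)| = |(0 14 6 4 3 8 16 10 5 1 13 12)| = 12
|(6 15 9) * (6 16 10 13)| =6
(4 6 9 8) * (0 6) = (0 6 9 8 4) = [6, 1, 2, 3, 0, 5, 9, 7, 4, 8]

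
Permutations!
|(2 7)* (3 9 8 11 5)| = 10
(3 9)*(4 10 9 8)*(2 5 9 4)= (2 5 9 3 8)(4 10)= [0, 1, 5, 8, 10, 9, 6, 7, 2, 3, 4]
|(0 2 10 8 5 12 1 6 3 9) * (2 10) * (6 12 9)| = 10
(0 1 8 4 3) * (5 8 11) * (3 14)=[1, 11, 2, 0, 14, 8, 6, 7, 4, 9, 10, 5, 12, 13, 3]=(0 1 11 5 8 4 14 3)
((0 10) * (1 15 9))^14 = (1 9 15)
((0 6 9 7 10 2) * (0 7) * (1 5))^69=(10)(1 5)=((0 6 9)(1 5)(2 7 10))^69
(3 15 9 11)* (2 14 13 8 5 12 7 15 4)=(2 14 13 8 5 12 7 15 9 11 3 4)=[0, 1, 14, 4, 2, 12, 6, 15, 5, 11, 10, 3, 7, 8, 13, 9]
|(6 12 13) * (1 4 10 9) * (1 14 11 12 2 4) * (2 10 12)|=|(2 4 12 13 6 10 9 14 11)|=9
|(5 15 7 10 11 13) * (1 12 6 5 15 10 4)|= 10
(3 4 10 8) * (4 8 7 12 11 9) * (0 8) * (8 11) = (0 11 9 4 10 7 12 8 3) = [11, 1, 2, 0, 10, 5, 6, 12, 3, 4, 7, 9, 8]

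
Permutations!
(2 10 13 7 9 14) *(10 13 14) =(2 13 7 9 10 14) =[0, 1, 13, 3, 4, 5, 6, 9, 8, 10, 14, 11, 12, 7, 2]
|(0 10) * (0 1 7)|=4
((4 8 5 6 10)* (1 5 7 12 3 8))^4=(12)(1 4 10 6 5)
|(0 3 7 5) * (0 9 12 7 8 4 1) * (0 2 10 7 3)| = |(1 2 10 7 5 9 12 3 8 4)| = 10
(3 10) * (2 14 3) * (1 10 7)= (1 10 2 14 3 7)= [0, 10, 14, 7, 4, 5, 6, 1, 8, 9, 2, 11, 12, 13, 3]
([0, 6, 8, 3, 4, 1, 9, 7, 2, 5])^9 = (1 6 9 5)(2 8)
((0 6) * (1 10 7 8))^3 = ((0 6)(1 10 7 8))^3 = (0 6)(1 8 7 10)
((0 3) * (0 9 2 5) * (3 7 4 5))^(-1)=((0 7 4 5)(2 3 9))^(-1)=(0 5 4 7)(2 9 3)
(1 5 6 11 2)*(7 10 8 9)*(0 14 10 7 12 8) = (0 14 10)(1 5 6 11 2)(8 9 12) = [14, 5, 1, 3, 4, 6, 11, 7, 9, 12, 0, 2, 8, 13, 10]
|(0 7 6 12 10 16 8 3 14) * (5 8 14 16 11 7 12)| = |(0 12 10 11 7 6 5 8 3 16 14)| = 11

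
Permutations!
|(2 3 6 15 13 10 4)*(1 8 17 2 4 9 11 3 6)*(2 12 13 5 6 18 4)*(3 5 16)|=|(1 8 17 12 13 10 9 11 5 6 15 16 3)(2 18 4)|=39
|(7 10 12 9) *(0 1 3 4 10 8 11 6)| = 11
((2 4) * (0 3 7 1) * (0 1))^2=((0 3 7)(2 4))^2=(0 7 3)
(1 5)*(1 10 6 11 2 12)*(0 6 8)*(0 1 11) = [6, 5, 12, 3, 4, 10, 0, 7, 1, 9, 8, 2, 11] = (0 6)(1 5 10 8)(2 12 11)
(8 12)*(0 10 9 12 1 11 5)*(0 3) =(0 10 9 12 8 1 11 5 3) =[10, 11, 2, 0, 4, 3, 6, 7, 1, 12, 9, 5, 8]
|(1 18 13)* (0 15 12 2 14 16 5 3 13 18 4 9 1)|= 9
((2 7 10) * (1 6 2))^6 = ((1 6 2 7 10))^6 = (1 6 2 7 10)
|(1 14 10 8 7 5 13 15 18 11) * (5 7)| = 9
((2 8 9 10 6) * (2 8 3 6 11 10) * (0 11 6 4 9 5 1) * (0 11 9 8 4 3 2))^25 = ((0 9)(1 11 10 6 4 8 5))^25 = (0 9)(1 4 11 8 10 5 6)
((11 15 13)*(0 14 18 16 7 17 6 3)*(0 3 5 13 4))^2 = (0 18 7 6 13 15)(4 14 16 17 5 11)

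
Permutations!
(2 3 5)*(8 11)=(2 3 5)(8 11)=[0, 1, 3, 5, 4, 2, 6, 7, 11, 9, 10, 8]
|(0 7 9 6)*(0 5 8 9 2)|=12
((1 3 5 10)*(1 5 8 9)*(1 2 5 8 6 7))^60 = (10)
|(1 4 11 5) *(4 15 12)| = 6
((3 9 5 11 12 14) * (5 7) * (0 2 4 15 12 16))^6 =(0 3)(2 9)(4 7)(5 15)(11 12)(14 16)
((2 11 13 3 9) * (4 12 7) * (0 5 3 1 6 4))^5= (0 11 12 9 6 5 13 7 2 4 3 1)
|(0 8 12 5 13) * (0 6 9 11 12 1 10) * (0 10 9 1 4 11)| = |(0 8 4 11 12 5 13 6 1 9)| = 10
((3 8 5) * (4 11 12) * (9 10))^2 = (3 5 8)(4 12 11)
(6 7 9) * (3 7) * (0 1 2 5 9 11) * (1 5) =(0 5 9 6 3 7 11)(1 2) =[5, 2, 1, 7, 4, 9, 3, 11, 8, 6, 10, 0]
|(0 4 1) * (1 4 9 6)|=4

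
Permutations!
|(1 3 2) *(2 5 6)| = 5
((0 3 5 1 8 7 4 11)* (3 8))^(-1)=(0 11 4 7 8)(1 5 3)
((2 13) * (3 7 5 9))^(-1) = (2 13)(3 9 5 7) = ((2 13)(3 7 5 9))^(-1)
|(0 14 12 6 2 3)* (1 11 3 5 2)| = |(0 14 12 6 1 11 3)(2 5)| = 14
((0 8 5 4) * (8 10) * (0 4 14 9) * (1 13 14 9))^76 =(0 10 8 5 9)(1 13 14)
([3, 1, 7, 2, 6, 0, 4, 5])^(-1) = [5, 1, 3, 0, 6, 7, 4, 2]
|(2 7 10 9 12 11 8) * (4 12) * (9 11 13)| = 20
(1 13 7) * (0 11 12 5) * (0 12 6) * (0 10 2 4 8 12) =(0 11 6 10 2 4 8 12 5)(1 13 7) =[11, 13, 4, 3, 8, 0, 10, 1, 12, 9, 2, 6, 5, 7]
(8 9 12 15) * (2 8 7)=[0, 1, 8, 3, 4, 5, 6, 2, 9, 12, 10, 11, 15, 13, 14, 7]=(2 8 9 12 15 7)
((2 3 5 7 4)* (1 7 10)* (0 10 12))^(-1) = ((0 10 1 7 4 2 3 5 12))^(-1) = (0 12 5 3 2 4 7 1 10)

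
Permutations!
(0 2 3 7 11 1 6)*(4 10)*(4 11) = [2, 6, 3, 7, 10, 5, 0, 4, 8, 9, 11, 1] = (0 2 3 7 4 10 11 1 6)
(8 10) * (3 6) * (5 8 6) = [0, 1, 2, 5, 4, 8, 3, 7, 10, 9, 6] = (3 5 8 10 6)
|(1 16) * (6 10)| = |(1 16)(6 10)| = 2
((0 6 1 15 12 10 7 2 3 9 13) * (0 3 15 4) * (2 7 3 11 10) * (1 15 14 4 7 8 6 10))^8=(0 8 10 6 3 15 9 12 13 2 11 14 1 4 7)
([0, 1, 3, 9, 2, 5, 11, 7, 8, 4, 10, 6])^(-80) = (11)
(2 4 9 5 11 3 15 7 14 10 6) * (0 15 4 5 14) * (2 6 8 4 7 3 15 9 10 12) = (0 9 14 12 2 5 11 15 3 7)(4 10 8) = [9, 1, 5, 7, 10, 11, 6, 0, 4, 14, 8, 15, 2, 13, 12, 3]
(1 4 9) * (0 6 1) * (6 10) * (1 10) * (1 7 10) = (0 7 10 6 1 4 9) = [7, 4, 2, 3, 9, 5, 1, 10, 8, 0, 6]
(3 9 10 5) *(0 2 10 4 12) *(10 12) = (0 2 12)(3 9 4 10 5) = [2, 1, 12, 9, 10, 3, 6, 7, 8, 4, 5, 11, 0]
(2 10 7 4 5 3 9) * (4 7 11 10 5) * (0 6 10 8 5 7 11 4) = [6, 1, 7, 9, 0, 3, 10, 11, 5, 2, 4, 8] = (0 6 10 4)(2 7 11 8 5 3 9)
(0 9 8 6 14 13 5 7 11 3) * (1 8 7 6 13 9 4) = [4, 8, 2, 0, 1, 6, 14, 11, 13, 7, 10, 3, 12, 5, 9] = (0 4 1 8 13 5 6 14 9 7 11 3)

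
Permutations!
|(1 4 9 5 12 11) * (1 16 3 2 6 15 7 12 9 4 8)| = 8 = |(1 8)(2 6 15 7 12 11 16 3)(5 9)|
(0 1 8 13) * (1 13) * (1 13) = (0 1 8 13) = [1, 8, 2, 3, 4, 5, 6, 7, 13, 9, 10, 11, 12, 0]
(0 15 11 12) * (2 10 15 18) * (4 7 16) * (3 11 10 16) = (0 18 2 16 4 7 3 11 12)(10 15) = [18, 1, 16, 11, 7, 5, 6, 3, 8, 9, 15, 12, 0, 13, 14, 10, 4, 17, 2]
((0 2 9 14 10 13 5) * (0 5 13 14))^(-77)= ((0 2 9)(10 14))^(-77)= (0 2 9)(10 14)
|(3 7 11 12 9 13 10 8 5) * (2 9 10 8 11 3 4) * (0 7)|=|(0 7 3)(2 9 13 8 5 4)(10 11 12)|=6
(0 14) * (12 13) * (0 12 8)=(0 14 12 13 8)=[14, 1, 2, 3, 4, 5, 6, 7, 0, 9, 10, 11, 13, 8, 12]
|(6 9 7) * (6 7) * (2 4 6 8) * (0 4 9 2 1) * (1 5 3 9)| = |(0 4 6 2 1)(3 9 8 5)| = 20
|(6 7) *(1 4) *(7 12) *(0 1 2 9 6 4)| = 6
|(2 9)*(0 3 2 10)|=5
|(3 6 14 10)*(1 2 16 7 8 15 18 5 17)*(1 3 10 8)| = 8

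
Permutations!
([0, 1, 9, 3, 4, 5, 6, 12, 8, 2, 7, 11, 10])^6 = (12)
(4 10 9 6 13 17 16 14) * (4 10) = (6 13 17 16 14 10 9) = [0, 1, 2, 3, 4, 5, 13, 7, 8, 6, 9, 11, 12, 17, 10, 15, 14, 16]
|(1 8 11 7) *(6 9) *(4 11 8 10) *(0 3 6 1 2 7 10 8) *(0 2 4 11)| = 18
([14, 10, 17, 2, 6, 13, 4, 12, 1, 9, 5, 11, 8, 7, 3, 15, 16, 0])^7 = [3, 1, 0, 17, 6, 5, 4, 7, 8, 9, 10, 11, 12, 13, 2, 15, 16, 14]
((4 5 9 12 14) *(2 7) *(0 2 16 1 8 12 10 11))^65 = (16)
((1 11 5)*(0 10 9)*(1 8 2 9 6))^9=(11)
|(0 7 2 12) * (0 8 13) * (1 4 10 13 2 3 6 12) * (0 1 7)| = 12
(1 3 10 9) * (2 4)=(1 3 10 9)(2 4)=[0, 3, 4, 10, 2, 5, 6, 7, 8, 1, 9]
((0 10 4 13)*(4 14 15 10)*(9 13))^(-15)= (15)(0 4 9 13)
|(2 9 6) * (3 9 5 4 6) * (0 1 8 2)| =14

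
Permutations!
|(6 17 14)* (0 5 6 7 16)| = |(0 5 6 17 14 7 16)| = 7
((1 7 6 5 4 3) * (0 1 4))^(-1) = ((0 1 7 6 5)(3 4))^(-1) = (0 5 6 7 1)(3 4)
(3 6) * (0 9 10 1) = (0 9 10 1)(3 6) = [9, 0, 2, 6, 4, 5, 3, 7, 8, 10, 1]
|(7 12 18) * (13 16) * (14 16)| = 3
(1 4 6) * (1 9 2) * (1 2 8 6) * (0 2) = [2, 4, 0, 3, 1, 5, 9, 7, 6, 8] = (0 2)(1 4)(6 9 8)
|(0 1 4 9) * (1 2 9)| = 6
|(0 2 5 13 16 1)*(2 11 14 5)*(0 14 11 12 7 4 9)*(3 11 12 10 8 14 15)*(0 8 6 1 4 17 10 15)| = 70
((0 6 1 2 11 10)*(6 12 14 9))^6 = ((0 12 14 9 6 1 2 11 10))^6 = (0 2 9)(1 14 10)(6 12 11)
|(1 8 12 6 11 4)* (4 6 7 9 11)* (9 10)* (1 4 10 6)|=|(1 8 12 7 6 10 9 11)|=8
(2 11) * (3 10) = (2 11)(3 10) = [0, 1, 11, 10, 4, 5, 6, 7, 8, 9, 3, 2]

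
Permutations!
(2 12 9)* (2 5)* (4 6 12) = (2 4 6 12 9 5) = [0, 1, 4, 3, 6, 2, 12, 7, 8, 5, 10, 11, 9]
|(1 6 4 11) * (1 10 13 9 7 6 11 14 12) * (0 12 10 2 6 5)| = 13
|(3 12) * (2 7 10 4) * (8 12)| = 12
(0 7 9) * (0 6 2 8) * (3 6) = (0 7 9 3 6 2 8) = [7, 1, 8, 6, 4, 5, 2, 9, 0, 3]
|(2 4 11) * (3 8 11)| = 5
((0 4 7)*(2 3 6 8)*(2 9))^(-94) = (0 7 4)(2 3 6 8 9)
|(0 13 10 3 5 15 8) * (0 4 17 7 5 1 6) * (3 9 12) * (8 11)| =56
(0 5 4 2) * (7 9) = [5, 1, 0, 3, 2, 4, 6, 9, 8, 7] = (0 5 4 2)(7 9)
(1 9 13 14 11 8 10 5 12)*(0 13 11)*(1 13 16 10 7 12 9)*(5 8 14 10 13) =[16, 1, 2, 3, 4, 9, 6, 12, 7, 11, 8, 14, 5, 10, 0, 15, 13] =(0 16 13 10 8 7 12 5 9 11 14)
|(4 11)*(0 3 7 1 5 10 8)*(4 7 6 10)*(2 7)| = 30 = |(0 3 6 10 8)(1 5 4 11 2 7)|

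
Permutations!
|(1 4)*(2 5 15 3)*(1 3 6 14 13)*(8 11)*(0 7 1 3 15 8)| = 13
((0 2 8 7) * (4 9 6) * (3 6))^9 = (0 2 8 7)(3 6 4 9)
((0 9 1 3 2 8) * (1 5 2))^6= (0 9 5 2 8)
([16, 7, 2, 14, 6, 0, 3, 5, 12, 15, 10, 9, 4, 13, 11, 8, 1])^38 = [7, 0, 2, 11, 3, 1, 14, 16, 4, 8, 10, 15, 6, 13, 9, 12, 5]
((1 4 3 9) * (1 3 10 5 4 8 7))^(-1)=(1 7 8)(3 9)(4 5 10)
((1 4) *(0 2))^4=((0 2)(1 4))^4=(4)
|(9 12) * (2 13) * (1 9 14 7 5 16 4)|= 8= |(1 9 12 14 7 5 16 4)(2 13)|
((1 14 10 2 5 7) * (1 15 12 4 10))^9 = (1 14)(2 7 12 10 5 15 4)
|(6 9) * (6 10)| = |(6 9 10)| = 3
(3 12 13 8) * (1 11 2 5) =(1 11 2 5)(3 12 13 8) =[0, 11, 5, 12, 4, 1, 6, 7, 3, 9, 10, 2, 13, 8]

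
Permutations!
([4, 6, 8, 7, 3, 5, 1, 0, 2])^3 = (0 7 3 4)(1 6)(2 8)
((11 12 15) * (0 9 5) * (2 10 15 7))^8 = ((0 9 5)(2 10 15 11 12 7))^8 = (0 5 9)(2 15 12)(7 10 11)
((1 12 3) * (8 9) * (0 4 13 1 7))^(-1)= (0 7 3 12 1 13 4)(8 9)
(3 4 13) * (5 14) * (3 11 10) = (3 4 13 11 10)(5 14) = [0, 1, 2, 4, 13, 14, 6, 7, 8, 9, 3, 10, 12, 11, 5]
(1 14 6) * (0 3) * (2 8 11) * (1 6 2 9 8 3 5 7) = [5, 14, 3, 0, 4, 7, 6, 1, 11, 8, 10, 9, 12, 13, 2] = (0 5 7 1 14 2 3)(8 11 9)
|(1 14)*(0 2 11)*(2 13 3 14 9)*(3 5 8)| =|(0 13 5 8 3 14 1 9 2 11)| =10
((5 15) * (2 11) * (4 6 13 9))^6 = (15)(4 13)(6 9)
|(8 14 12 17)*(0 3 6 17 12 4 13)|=|(0 3 6 17 8 14 4 13)|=8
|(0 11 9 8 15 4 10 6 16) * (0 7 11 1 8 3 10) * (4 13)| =|(0 1 8 15 13 4)(3 10 6 16 7 11 9)| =42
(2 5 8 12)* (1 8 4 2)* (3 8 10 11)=(1 10 11 3 8 12)(2 5 4)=[0, 10, 5, 8, 2, 4, 6, 7, 12, 9, 11, 3, 1]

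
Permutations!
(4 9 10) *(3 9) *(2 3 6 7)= (2 3 9 10 4 6 7)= [0, 1, 3, 9, 6, 5, 7, 2, 8, 10, 4]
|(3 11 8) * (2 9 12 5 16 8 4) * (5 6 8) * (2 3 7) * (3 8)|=18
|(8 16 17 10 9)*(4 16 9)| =|(4 16 17 10)(8 9)| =4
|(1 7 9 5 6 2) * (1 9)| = 4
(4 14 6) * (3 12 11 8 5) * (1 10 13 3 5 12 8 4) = [0, 10, 2, 8, 14, 5, 1, 7, 12, 9, 13, 4, 11, 3, 6] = (1 10 13 3 8 12 11 4 14 6)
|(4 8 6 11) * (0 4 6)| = 6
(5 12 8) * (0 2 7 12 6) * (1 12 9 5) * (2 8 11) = (0 8 1 12 11 2 7 9 5 6) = [8, 12, 7, 3, 4, 6, 0, 9, 1, 5, 10, 2, 11]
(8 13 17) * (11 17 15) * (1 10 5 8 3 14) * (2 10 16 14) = (1 16 14)(2 10 5 8 13 15 11 17 3) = [0, 16, 10, 2, 4, 8, 6, 7, 13, 9, 5, 17, 12, 15, 1, 11, 14, 3]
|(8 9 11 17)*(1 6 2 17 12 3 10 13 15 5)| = |(1 6 2 17 8 9 11 12 3 10 13 15 5)| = 13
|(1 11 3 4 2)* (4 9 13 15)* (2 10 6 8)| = |(1 11 3 9 13 15 4 10 6 8 2)| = 11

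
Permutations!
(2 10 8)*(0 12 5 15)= (0 12 5 15)(2 10 8)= [12, 1, 10, 3, 4, 15, 6, 7, 2, 9, 8, 11, 5, 13, 14, 0]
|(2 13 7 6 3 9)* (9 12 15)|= |(2 13 7 6 3 12 15 9)|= 8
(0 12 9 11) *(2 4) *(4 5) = (0 12 9 11)(2 5 4) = [12, 1, 5, 3, 2, 4, 6, 7, 8, 11, 10, 0, 9]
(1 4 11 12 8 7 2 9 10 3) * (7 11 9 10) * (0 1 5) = [1, 4, 10, 5, 9, 0, 6, 2, 11, 7, 3, 12, 8] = (0 1 4 9 7 2 10 3 5)(8 11 12)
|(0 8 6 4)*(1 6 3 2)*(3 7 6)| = |(0 8 7 6 4)(1 3 2)| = 15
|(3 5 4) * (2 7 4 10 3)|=|(2 7 4)(3 5 10)|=3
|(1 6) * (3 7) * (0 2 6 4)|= 10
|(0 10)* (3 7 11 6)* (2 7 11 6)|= 10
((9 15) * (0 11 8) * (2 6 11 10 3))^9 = ((0 10 3 2 6 11 8)(9 15))^9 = (0 3 6 8 10 2 11)(9 15)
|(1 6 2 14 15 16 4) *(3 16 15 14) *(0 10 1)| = |(0 10 1 6 2 3 16 4)| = 8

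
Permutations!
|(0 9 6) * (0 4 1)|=5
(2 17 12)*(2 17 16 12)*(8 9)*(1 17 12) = (1 17 2 16)(8 9) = [0, 17, 16, 3, 4, 5, 6, 7, 9, 8, 10, 11, 12, 13, 14, 15, 1, 2]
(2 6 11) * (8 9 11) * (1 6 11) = [0, 6, 11, 3, 4, 5, 8, 7, 9, 1, 10, 2] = (1 6 8 9)(2 11)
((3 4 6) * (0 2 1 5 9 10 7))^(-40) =(0 1 9 7 2 5 10)(3 6 4) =((0 2 1 5 9 10 7)(3 4 6))^(-40)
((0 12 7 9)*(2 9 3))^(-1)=(0 9 2 3 7 12)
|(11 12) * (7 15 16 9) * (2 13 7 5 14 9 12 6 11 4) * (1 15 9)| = |(1 15 16 12 4 2 13 7 9 5 14)(6 11)| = 22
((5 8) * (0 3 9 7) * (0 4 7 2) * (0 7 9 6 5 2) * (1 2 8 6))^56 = ((0 3 1 2 7 4 9)(5 6))^56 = (9)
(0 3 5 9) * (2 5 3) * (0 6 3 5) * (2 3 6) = (0 3 5 9 2) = [3, 1, 0, 5, 4, 9, 6, 7, 8, 2]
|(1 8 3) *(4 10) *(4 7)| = |(1 8 3)(4 10 7)| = 3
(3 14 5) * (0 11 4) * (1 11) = (0 1 11 4)(3 14 5) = [1, 11, 2, 14, 0, 3, 6, 7, 8, 9, 10, 4, 12, 13, 5]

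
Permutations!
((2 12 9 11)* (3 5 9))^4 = (2 9 3)(5 12 11)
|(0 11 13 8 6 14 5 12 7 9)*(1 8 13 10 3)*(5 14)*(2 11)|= 12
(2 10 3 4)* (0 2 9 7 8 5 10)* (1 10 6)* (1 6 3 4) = (0 2)(1 10 4 9 7 8 5 3) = [2, 10, 0, 1, 9, 3, 6, 8, 5, 7, 4]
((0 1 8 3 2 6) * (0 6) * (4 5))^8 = (0 3 1 2 8)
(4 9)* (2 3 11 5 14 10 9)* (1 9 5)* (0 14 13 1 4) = (0 14 10 5 13 1 9)(2 3 11 4) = [14, 9, 3, 11, 2, 13, 6, 7, 8, 0, 5, 4, 12, 1, 10]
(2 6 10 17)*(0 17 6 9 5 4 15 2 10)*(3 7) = (0 17 10 6)(2 9 5 4 15)(3 7) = [17, 1, 9, 7, 15, 4, 0, 3, 8, 5, 6, 11, 12, 13, 14, 2, 16, 10]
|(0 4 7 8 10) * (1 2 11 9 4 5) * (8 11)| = 12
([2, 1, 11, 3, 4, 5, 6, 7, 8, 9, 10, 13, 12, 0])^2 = (0 11)(2 13)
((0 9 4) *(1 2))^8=((0 9 4)(1 2))^8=(0 4 9)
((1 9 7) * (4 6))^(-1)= (1 7 9)(4 6)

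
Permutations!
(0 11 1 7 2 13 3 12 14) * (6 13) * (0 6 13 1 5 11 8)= (0 8)(1 7 2 13 3 12 14 6)(5 11)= [8, 7, 13, 12, 4, 11, 1, 2, 0, 9, 10, 5, 14, 3, 6]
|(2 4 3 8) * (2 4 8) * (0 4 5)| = 6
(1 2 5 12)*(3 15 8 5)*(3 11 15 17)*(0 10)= (0 10)(1 2 11 15 8 5 12)(3 17)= [10, 2, 11, 17, 4, 12, 6, 7, 5, 9, 0, 15, 1, 13, 14, 8, 16, 3]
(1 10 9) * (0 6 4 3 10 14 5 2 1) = (0 6 4 3 10 9)(1 14 5 2) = [6, 14, 1, 10, 3, 2, 4, 7, 8, 0, 9, 11, 12, 13, 5]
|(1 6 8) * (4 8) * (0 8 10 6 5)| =|(0 8 1 5)(4 10 6)| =12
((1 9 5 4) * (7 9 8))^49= (1 8 7 9 5 4)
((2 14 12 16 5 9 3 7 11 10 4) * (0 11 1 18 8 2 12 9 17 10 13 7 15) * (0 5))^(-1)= (0 16 12 4 10 17 5 15 3 9 14 2 8 18 1 7 13 11)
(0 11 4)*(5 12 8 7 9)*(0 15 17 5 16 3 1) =(0 11 4 15 17 5 12 8 7 9 16 3 1) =[11, 0, 2, 1, 15, 12, 6, 9, 7, 16, 10, 4, 8, 13, 14, 17, 3, 5]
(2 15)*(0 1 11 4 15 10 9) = (0 1 11 4 15 2 10 9) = [1, 11, 10, 3, 15, 5, 6, 7, 8, 0, 9, 4, 12, 13, 14, 2]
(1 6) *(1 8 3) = (1 6 8 3) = [0, 6, 2, 1, 4, 5, 8, 7, 3]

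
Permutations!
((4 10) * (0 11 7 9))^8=((0 11 7 9)(4 10))^8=(11)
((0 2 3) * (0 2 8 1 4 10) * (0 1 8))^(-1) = (1 10 4)(2 3)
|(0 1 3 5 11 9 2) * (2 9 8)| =7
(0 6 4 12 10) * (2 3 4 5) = (0 6 5 2 3 4 12 10) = [6, 1, 3, 4, 12, 2, 5, 7, 8, 9, 0, 11, 10]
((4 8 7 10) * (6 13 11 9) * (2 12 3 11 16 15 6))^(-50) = ((2 12 3 11 9)(4 8 7 10)(6 13 16 15))^(-50) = (4 7)(6 16)(8 10)(13 15)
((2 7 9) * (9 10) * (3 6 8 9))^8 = ((2 7 10 3 6 8 9))^8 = (2 7 10 3 6 8 9)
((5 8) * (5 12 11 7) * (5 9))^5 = ((5 8 12 11 7 9))^5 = (5 9 7 11 12 8)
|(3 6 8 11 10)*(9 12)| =10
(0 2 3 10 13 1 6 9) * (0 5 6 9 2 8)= (0 8)(1 9 5 6 2 3 10 13)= [8, 9, 3, 10, 4, 6, 2, 7, 0, 5, 13, 11, 12, 1]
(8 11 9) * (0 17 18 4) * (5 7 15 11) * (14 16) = (0 17 18 4)(5 7 15 11 9 8)(14 16) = [17, 1, 2, 3, 0, 7, 6, 15, 5, 8, 10, 9, 12, 13, 16, 11, 14, 18, 4]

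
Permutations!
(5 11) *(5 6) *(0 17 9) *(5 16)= (0 17 9)(5 11 6 16)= [17, 1, 2, 3, 4, 11, 16, 7, 8, 0, 10, 6, 12, 13, 14, 15, 5, 9]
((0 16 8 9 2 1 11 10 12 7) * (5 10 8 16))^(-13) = ((16)(0 5 10 12 7)(1 11 8 9 2))^(-13) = (16)(0 10 7 5 12)(1 8 2 11 9)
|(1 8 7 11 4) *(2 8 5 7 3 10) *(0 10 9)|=|(0 10 2 8 3 9)(1 5 7 11 4)|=30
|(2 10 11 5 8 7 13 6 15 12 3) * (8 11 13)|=14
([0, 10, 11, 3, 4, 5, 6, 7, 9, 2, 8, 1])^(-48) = [0, 1, 2, 3, 4, 5, 6, 7, 8, 9, 10, 11]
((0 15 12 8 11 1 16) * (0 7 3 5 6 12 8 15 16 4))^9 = ((0 16 7 3 5 6 12 15 8 11 1 4))^9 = (0 11 12 3)(1 15 5 16)(4 8 6 7)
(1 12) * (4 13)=(1 12)(4 13)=[0, 12, 2, 3, 13, 5, 6, 7, 8, 9, 10, 11, 1, 4]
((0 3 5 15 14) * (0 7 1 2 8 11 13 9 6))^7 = ((0 3 5 15 14 7 1 2 8 11 13 9 6))^7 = (0 2 3 8 5 11 15 13 14 9 7 6 1)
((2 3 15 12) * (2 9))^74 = (2 9 12 15 3)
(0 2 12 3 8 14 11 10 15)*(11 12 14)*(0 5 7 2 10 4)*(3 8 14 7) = (0 10 15 5 3 14 12 8 11 4)(2 7) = [10, 1, 7, 14, 0, 3, 6, 2, 11, 9, 15, 4, 8, 13, 12, 5]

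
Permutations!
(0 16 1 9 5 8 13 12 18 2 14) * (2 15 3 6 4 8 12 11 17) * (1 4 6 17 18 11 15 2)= (0 16 4 8 13 15 3 17 1 9 5 12 11 18 2 14)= [16, 9, 14, 17, 8, 12, 6, 7, 13, 5, 10, 18, 11, 15, 0, 3, 4, 1, 2]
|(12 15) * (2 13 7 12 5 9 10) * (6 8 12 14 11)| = 12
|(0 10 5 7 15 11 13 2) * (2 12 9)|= 10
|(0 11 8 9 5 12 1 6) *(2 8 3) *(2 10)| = 11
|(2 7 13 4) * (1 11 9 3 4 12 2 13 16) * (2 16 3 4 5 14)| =35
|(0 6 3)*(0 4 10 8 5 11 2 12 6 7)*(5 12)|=|(0 7)(2 5 11)(3 4 10 8 12 6)|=6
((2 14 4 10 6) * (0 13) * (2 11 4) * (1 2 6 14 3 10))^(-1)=(0 13)(1 4 11 6 14 10 3 2)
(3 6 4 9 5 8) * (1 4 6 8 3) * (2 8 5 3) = (1 4 9 3 5 2 8) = [0, 4, 8, 5, 9, 2, 6, 7, 1, 3]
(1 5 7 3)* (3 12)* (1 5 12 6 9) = (1 12 3 5 7 6 9) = [0, 12, 2, 5, 4, 7, 9, 6, 8, 1, 10, 11, 3]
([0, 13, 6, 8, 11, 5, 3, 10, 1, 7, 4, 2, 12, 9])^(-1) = (1 8 3 6 2 11 4 10 7 9 13)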